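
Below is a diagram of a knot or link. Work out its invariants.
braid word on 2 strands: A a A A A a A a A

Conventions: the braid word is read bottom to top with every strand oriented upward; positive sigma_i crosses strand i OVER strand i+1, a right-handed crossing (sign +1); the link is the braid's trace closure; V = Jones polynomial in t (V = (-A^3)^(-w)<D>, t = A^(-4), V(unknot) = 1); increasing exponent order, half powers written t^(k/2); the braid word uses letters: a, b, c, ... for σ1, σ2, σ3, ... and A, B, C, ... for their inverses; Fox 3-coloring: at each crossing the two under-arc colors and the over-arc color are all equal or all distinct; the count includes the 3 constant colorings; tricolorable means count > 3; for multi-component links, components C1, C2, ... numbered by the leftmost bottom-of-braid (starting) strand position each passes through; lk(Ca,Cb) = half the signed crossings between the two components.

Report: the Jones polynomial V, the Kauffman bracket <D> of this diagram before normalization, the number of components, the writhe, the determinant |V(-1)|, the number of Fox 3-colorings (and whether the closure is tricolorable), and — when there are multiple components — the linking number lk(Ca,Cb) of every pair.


Jones polynomial: V(t) = -t^-4 + t^-3 + t^-1
<D> = -A^-5 - A^3 + A^7; writhe -3
components 1, writhe -3 (9 crossings)
3-colorings: 9 of 3^9, det 3 — tricolorable
note: V spans 3 powers of t: at least 3 crossings in any diagram


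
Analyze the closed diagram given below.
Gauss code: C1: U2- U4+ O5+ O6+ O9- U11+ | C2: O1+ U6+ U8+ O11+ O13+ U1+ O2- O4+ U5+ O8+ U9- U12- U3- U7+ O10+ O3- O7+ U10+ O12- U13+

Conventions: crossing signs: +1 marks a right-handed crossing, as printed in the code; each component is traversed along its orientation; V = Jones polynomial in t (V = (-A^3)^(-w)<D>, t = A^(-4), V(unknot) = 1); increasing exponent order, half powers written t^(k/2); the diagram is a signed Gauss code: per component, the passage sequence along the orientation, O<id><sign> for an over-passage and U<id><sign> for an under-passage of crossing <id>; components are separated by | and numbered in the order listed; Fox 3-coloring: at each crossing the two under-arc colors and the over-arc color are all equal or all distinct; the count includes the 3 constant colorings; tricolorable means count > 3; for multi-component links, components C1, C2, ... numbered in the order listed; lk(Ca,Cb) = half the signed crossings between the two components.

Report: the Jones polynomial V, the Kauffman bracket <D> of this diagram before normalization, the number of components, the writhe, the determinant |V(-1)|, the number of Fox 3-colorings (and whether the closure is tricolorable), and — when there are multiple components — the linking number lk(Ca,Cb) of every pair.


Jones polynomial: V(t) = -t^(3/2) - 2t^(7/2) + t^(9/2) - t^(11/2) + t^(13/2)
<D> = -A^-11 + A^-7 - A^-3 + 2A + A^9; writhe +5
components 2, writhe +5 (13 crossings)
linking number lk(C1,C2) = +1
3-colorings: 9 of 3^13, det 6 — tricolorable
note: summing lk over 1 pair gives +1


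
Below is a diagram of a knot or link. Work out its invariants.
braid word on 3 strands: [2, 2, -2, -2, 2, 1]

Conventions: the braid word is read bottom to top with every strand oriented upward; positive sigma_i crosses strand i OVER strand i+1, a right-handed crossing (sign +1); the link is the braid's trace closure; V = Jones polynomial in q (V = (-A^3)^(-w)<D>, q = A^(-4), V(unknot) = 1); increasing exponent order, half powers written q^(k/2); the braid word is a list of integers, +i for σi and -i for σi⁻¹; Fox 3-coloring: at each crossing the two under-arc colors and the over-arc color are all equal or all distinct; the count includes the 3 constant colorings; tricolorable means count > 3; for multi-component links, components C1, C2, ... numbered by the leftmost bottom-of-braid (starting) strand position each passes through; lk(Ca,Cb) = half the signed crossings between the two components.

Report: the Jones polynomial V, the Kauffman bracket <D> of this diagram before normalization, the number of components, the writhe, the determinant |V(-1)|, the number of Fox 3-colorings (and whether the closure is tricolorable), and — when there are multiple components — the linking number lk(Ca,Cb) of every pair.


V(q) = 1
bracket: A^6, w = +2
1 component, writhe +2, over 6 crossings
det 1, colorings 3 of 3^6 — not tricolorable
observation: w = +2 (over 6 crossings) is diagram-only; (-A^3)^(-2) removes it from V


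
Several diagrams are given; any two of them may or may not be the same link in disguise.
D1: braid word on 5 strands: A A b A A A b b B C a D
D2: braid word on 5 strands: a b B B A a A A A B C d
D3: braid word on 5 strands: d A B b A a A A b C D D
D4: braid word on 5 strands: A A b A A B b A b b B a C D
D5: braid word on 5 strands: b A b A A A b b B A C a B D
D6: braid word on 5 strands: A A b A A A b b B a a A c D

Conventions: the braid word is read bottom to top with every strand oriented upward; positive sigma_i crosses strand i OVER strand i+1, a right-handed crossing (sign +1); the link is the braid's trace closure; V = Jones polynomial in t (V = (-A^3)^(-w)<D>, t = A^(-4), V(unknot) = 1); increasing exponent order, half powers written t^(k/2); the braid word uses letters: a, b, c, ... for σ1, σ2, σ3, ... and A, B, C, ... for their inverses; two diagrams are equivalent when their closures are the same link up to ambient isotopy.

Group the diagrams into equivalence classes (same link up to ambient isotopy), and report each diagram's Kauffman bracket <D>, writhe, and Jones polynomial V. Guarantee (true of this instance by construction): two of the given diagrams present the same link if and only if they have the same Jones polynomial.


grouping into links: {D1, D4, D5, D6} | {D2} | {D3}
V(D1) = t^-5 - 2t^-4 + 2t^-3 - 2t^-2 + 2t^-1 - 1 + t  (w -4, c 12, <D> = A^-16 - A^-12 + 2A^-8 - 2A^-4 + 2 - 2A^4 + A^8)
V(D2) = -t^-6 + t^-5 - t^-4 + 2t^-3 - t^-2 + t^-1  (w -4, c 12, <D> = A^-8 - A^-4 + 2 - A^4 + A^8 - A^12)
D3 (bracket A^-8 + 1 - A^4; 12 crossings at w = -4): V = -t^-4 + t^-3 + t^-1
V(D4) = t^-5 - 2t^-4 + 2t^-3 - 2t^-2 + 2t^-1 - 1 + t  (w -4, c 14, <D> = A^-16 - A^-12 + 2A^-8 - 2A^-4 + 2 - 2A^4 + A^8)
V(D5) = t^-5 - 2t^-4 + 2t^-3 - 2t^-2 + 2t^-1 - 1 + t  [14 crossings, <D> = A^-16 - A^-12 + 2A^-8 - 2A^-4 + 2 - 2A^4 + A^8, w = -4]
V(D6) = t^-5 - 2t^-4 + 2t^-3 - 2t^-2 + 2t^-1 - 1 + t  [14 crossings, <D> = A^-10 - A^-6 + 2A^-2 - 2A^2 + 2A^6 - 2A^10 + A^14, w = -2]
why: V(t) takes 3 values over 6 diagrams, fixing the grouping


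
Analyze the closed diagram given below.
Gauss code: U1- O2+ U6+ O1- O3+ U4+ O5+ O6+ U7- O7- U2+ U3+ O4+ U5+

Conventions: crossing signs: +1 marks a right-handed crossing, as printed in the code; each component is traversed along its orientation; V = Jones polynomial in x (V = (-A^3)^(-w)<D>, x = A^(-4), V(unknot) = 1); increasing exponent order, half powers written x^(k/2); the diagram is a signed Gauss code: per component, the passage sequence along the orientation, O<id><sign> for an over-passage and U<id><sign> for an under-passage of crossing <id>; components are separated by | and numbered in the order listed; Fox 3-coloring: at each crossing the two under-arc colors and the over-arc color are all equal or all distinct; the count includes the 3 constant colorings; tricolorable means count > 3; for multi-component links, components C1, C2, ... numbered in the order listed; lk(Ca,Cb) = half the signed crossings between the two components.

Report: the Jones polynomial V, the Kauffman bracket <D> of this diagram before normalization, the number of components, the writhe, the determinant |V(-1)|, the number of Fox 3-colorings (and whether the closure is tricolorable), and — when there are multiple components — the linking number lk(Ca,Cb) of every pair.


V = x - x^2 + 2x^3 - x^4 + x^5 - x^6
<D> = A^-15 - A^-11 + A^-7 - 2A^-3 + A - A^5 (w = +3)
1 component over 7 crossings, w = +3
3 Fox colorings among 3^7, |V(-1)| = 7: not tricolorable
why: the span of V is 5, forcing >= 5 crossings in any diagram


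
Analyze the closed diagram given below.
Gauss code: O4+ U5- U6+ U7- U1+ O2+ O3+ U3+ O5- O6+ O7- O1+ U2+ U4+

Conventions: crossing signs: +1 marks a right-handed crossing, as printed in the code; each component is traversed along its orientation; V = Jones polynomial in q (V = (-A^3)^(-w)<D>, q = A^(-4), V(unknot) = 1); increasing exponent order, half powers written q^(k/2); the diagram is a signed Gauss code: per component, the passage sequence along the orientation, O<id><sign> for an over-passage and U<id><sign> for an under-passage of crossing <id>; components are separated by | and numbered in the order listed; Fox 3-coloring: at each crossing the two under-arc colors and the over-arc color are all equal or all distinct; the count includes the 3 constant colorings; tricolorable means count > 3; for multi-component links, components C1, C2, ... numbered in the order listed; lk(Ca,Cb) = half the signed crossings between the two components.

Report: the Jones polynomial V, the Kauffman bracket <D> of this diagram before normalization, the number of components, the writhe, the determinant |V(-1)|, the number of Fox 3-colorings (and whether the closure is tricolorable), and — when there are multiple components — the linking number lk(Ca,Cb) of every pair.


V(q) = 1
bracket: -A^9, w = +3
1 component, writhe +3, over 7 crossings
det 1, colorings 3 of 3^7 — not tricolorable
observation: |V(-1)| = 1: so not tricolorable, since 3 does not divide 1


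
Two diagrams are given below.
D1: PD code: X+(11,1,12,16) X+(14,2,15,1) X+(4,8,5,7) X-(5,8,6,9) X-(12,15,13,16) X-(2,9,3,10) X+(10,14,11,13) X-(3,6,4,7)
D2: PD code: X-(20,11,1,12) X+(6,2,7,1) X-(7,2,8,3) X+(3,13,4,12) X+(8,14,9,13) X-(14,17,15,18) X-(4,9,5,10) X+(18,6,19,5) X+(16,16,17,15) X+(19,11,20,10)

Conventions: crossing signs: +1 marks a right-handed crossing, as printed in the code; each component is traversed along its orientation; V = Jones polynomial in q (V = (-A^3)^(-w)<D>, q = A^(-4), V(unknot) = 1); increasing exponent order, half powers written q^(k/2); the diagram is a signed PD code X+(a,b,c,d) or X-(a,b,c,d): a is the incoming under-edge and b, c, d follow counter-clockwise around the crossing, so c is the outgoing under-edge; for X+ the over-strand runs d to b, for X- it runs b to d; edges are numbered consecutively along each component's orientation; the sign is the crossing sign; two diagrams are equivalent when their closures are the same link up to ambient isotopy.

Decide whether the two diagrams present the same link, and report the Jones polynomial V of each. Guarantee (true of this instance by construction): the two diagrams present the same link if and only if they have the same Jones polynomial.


equivalent: yes
D1 (bracket 1; 8 crossings at w = 0): V = 1
V(D2) = 1  [10 crossings, <D> = A^6, w = +2]
observation: from 8 to 10 crossings by R-moves: one link, two diagrams


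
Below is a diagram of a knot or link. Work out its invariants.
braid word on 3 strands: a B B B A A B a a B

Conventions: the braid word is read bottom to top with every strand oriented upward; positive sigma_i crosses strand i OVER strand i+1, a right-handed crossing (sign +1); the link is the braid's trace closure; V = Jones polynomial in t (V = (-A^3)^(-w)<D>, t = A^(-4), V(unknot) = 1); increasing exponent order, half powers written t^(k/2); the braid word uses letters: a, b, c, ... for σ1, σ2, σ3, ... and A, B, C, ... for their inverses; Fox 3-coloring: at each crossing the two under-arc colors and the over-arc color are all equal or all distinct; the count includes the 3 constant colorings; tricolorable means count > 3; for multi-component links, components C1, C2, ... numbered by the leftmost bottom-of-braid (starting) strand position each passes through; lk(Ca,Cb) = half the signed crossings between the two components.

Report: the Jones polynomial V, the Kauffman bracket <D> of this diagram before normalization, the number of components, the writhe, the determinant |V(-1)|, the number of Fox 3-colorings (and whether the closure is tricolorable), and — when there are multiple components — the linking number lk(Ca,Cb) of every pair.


Jones polynomial: V(t) = -t^-8 + 2t^-7 - 3t^-6 + 4t^-5 - 5t^-4 + 5t^-3 - 3t^-2 + 3t^-1 - 1
<D> = -A^-12 + 3A^-8 - 3A^-4 + 5 - 5A^4 + 4A^8 - 3A^12 + 2A^16 - A^20; writhe -4
components 1, writhe -4 (10 crossings)
3-colorings: 9 of 3^10, det 27 — tricolorable
note: w = -4 (over 10 crossings) is diagram-only; (-A^3)^(4) removes it from V


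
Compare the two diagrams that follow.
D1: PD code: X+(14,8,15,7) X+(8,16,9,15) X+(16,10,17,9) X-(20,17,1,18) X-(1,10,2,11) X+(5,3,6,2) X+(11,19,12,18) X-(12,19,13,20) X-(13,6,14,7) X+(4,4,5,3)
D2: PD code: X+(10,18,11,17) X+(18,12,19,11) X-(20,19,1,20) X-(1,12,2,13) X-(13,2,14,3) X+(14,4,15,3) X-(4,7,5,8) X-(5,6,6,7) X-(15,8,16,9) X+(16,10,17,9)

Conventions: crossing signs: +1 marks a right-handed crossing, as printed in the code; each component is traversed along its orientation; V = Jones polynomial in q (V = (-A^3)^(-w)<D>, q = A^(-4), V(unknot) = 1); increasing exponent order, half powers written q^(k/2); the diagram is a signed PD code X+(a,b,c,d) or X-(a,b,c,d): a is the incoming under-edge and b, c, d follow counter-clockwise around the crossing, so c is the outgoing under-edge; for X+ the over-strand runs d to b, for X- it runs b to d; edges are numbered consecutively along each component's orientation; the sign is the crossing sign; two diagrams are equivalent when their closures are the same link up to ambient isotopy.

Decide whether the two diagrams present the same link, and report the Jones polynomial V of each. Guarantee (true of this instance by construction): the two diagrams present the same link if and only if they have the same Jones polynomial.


equivalent: yes
D1 (bracket A^6; 10 crossings at w = +2): V = 1
V(D2) = 1  [10 crossings, <D> = A^-6, w = -2]
observation: Reidemeister moves carry D1 (10 crossings) to D2 (10)


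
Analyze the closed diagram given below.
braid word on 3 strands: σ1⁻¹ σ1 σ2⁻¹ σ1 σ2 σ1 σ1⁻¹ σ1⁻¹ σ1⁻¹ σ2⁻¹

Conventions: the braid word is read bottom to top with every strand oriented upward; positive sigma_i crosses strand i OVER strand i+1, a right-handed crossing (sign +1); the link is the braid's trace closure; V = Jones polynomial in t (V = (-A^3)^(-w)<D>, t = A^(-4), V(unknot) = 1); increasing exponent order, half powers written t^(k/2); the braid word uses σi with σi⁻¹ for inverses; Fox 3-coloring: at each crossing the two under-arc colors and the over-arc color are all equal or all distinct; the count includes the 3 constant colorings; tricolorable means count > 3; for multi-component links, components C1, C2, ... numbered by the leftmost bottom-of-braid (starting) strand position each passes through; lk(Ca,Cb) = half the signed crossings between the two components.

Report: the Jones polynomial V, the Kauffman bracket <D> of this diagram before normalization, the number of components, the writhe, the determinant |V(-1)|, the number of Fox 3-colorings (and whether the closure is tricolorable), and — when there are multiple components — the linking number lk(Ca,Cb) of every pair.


V = -t^-4 + t^-3 + t^-1
<D> = A^-2 + A^6 - A^10 (w = -2)
1 component over 10 crossings, w = -2
9 Fox colorings among 3^10, |V(-1)| = 3: tricolorable
why: det 3 = |V(-1)|; divisible by 3, so tricolorable


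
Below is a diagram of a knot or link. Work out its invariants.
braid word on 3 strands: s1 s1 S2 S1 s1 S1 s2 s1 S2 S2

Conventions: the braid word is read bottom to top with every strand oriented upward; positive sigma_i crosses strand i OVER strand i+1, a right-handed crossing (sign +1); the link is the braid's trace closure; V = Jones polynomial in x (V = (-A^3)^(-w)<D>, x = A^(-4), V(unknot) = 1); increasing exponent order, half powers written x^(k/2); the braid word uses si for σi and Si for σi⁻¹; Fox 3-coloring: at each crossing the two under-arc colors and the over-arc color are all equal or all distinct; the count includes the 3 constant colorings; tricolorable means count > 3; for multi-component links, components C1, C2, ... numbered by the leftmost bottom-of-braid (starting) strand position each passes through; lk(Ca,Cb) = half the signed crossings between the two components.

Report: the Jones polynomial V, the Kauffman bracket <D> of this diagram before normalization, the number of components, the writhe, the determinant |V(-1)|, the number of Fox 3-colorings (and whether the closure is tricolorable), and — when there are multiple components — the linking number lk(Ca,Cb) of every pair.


V = -x^-3 + x^-2 - x^-1 + 3 - x + x^2 - x^3
<D> = -A^-12 + A^-8 - A^-4 + 3 - A^4 + A^8 - A^12 (w = 0)
1 component over 10 crossings, w = 0
27 Fox colorings among 3^10, |V(-1)| = 9: tricolorable
why: free reduction leaves σ1 σ1 σ2⁻¹ σ1⁻¹ σ2 σ1 σ2⁻¹ σ2⁻¹ of the original 10 letters


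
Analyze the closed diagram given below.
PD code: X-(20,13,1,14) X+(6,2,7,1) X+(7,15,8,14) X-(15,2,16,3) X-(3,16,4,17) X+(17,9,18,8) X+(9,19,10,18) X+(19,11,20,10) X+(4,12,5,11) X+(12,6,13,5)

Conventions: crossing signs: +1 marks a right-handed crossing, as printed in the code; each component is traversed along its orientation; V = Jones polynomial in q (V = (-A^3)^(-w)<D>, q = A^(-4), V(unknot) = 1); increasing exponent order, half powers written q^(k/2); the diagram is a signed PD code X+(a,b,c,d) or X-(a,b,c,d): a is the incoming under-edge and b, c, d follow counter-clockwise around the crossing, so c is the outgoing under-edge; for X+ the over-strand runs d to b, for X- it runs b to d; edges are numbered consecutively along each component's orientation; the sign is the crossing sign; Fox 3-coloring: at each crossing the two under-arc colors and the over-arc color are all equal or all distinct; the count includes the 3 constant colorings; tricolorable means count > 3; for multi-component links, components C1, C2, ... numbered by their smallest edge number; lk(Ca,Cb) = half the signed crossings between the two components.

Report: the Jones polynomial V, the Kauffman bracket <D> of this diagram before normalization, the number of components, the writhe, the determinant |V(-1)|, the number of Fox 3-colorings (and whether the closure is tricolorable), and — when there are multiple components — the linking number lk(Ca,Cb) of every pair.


V = -1 + 3q - 3q^2 + 5q^3 - 5q^4 + 4q^5 - 3q^6 + 2q^7 - q^8
<D> = -A^-20 + 2A^-16 - 3A^-12 + 4A^-8 - 5A^-4 + 5 - 3A^4 + 3A^8 - A^12 (w = +4)
1 component over 10 crossings, w = +4
9 Fox colorings among 3^10, |V(-1)| = 27: tricolorable
why: det 27 = |V(-1)|; divisible by 3, so tricolorable


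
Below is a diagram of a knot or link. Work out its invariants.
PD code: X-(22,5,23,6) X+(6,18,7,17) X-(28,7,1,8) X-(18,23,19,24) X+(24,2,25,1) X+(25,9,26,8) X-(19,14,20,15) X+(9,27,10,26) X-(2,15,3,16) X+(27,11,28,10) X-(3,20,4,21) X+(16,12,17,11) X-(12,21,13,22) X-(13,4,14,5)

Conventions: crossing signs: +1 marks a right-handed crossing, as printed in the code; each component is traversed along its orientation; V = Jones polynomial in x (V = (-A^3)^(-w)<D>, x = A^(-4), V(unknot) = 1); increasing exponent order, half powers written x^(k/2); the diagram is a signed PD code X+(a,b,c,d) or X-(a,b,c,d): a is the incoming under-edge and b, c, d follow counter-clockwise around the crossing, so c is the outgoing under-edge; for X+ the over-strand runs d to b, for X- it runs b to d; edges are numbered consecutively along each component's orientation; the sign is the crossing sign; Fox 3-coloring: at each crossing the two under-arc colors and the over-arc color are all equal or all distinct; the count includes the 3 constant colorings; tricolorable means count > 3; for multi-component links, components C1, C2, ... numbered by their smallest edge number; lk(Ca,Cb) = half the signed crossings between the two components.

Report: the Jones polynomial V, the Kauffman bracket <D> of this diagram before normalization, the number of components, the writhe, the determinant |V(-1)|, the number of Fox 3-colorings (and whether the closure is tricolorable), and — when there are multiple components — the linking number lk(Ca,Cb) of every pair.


V(x) = -x^-6 + 3x^-5 - 6x^-4 + 10x^-3 - 13x^-2 + 15x^-1 - 15 + 14x - 10x^2 + 7x^3 - 4x^4 + x^5
bracket: A^-26 - 4A^-22 + 7A^-18 - 10A^-14 + 14A^-10 - 15A^-6 + 15A^-2 - 13A^2 + 10A^6 - 6A^10 + 3A^14 - A^18, w = -2
1 component, writhe -2, over 14 crossings
det 99, colorings 9 of 3^14 — tricolorable
observation: |V(-1)| = 99: so tricolorable, since 3 divides 99


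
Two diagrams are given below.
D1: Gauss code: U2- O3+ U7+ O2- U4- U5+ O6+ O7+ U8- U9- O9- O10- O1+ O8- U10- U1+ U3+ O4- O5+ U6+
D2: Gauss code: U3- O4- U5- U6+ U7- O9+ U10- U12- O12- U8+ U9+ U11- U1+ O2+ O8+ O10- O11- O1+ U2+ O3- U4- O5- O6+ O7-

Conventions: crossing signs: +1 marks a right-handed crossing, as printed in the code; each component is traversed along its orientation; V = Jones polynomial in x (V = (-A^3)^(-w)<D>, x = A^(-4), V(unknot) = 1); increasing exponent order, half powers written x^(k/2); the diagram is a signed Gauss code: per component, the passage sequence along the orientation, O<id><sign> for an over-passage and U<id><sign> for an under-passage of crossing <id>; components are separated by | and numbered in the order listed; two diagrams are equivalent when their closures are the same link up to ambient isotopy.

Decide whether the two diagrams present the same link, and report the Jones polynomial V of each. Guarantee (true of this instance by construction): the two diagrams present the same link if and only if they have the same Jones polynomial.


equivalent: no
V(D1) = 1  (w 0, c 10, <D> = 1)
V(D2) = -x^-4 + x^-3 + x^-1  [12 crossings, <D> = A^-2 + A^6 - A^10, w = -2]
key observation: V(x) takes 2 values over 2 diagrams, fixing the grouping


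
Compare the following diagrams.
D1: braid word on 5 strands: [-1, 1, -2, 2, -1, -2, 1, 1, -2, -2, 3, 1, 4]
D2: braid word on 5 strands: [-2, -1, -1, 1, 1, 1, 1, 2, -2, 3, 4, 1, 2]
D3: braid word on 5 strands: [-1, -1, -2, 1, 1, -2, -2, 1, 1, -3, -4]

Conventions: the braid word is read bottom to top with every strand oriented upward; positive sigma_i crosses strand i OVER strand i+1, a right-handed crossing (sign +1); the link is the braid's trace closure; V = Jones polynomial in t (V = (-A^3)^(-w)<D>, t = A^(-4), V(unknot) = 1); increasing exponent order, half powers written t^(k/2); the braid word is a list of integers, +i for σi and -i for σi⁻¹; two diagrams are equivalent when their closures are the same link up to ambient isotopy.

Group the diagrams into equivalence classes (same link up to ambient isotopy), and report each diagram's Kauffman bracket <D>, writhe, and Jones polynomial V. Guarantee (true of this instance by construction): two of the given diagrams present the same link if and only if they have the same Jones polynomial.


classes: {D1, D3} | {D2}
V(D1) = t^(-7/2) - t^(-5/2) + t^(-3/2) - 2t^(-1/2) - t^(3/2)  [13 crossings, <D> = A^-3 + 2A^5 - A^9 + A^13 - A^17, w = +1]
V(D2) = -t^(1/2) - t^(3/2) - t^(5/2) + t^(9/2)  [13 crossings, <D> = -A^-3 + A^5 + A^9 + A^13, w = +5]
V(D3) = t^(-7/2) - t^(-5/2) + t^(-3/2) - 2t^(-1/2) - t^(3/2)  [11 crossings, <D> = A^-15 + 2A^-7 - A^-3 + A - A^5, w = -3]
note: comparing 3 Jones polynomials yields 2 groups


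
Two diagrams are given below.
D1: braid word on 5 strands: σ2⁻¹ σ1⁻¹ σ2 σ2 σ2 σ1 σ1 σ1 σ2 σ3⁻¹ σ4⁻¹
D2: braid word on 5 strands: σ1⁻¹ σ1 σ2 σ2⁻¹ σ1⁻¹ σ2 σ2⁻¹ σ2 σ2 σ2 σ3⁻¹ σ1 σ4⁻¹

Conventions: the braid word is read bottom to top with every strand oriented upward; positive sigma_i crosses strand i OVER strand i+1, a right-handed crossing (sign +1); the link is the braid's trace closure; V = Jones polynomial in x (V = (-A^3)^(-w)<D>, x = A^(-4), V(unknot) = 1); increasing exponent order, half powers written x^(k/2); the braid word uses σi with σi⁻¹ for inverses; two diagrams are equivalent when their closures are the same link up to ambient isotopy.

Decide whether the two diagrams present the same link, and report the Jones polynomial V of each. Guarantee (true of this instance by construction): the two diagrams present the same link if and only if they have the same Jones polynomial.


equivalent: no
D1 (bracket -A^-17 + A^-13 - A^-9 + 2A^-5 + A^3; 11 crossings at w = +3): V = -x^(3/2) - 2x^(7/2) + x^(9/2) - x^(11/2) + x^(13/2)
V(D2) = -x^(1/2) - x^(3/2) - x^(5/2) + x^(9/2)  [13 crossings, <D> = -A^-15 + A^-7 + A^-3 + A, w = +1]
observation: comparing 2 Jones polynomials yields 2 groups


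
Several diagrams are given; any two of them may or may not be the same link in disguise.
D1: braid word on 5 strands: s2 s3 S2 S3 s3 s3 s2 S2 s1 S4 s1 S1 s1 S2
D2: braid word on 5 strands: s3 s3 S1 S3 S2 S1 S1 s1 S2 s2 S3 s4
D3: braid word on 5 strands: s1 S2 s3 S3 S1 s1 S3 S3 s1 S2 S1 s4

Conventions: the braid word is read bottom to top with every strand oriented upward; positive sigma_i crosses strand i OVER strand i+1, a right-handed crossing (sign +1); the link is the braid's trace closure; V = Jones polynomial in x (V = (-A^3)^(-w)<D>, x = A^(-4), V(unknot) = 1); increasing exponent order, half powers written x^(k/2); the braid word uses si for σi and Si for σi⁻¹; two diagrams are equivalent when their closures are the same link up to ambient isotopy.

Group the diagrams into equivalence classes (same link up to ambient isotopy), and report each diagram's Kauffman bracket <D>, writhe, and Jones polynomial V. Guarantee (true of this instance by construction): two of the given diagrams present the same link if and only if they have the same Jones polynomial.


grouping into links: {D1} | {D2} | {D3}
V(D1) = x + 2x^3 + x^5  (w +2, c 14, <D> = A^-14 + 2A^-6 + A^2)
D2 (bracket A^-6 + A^-2 + A^2 + A^6; 12 crossings at w = -2): V = x^-3 + x^-2 + x^-1 + 1
V(D3) = x^-5 + 2x^-3 + x^-1  (w -2, c 12, <D> = A^-2 + 2A^6 + A^14)
key observation: comparing 3 Jones polynomials yields 3 groups


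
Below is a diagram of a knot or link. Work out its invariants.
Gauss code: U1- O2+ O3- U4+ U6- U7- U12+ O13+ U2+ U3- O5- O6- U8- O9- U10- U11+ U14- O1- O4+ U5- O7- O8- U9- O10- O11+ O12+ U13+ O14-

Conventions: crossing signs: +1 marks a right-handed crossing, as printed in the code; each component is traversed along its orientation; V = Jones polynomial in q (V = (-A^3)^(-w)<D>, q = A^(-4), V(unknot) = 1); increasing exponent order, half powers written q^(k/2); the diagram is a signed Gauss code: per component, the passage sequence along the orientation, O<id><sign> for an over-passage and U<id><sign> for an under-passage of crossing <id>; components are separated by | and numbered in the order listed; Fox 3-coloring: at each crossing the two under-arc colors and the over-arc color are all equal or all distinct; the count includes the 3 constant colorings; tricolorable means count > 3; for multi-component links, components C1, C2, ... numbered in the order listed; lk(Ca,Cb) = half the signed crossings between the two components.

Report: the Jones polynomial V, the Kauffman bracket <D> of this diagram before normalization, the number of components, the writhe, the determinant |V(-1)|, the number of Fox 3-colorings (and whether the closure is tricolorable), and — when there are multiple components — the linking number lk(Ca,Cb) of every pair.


V = -q^-6 + q^-5 - q^-4 + 2q^-3 - q^-2 + q^-1
<D> = A^-8 - A^-4 + 2 - A^4 + A^8 - A^12 (w = -4)
1 component over 14 crossings, w = -4
3 Fox colorings among 3^14, |V(-1)| = 7: not tricolorable
why: the span of V is 5, forcing >= 5 crossings in any diagram


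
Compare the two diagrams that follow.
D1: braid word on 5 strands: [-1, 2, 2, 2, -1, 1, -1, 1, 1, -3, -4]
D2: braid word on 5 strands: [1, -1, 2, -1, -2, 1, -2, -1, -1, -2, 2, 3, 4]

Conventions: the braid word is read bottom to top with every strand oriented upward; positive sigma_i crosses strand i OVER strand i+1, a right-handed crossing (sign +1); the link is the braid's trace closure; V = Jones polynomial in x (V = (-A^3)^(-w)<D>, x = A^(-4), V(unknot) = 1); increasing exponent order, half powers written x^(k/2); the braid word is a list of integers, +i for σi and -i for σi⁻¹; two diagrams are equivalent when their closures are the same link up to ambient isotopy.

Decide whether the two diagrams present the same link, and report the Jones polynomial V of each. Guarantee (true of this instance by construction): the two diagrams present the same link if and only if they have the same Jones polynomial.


equivalent: no
D1 (bracket -A^-15 + A^-7 + A^-3 + A; 11 crossings at w = +1): V = -x^(1/2) - x^(3/2) - x^(5/2) + x^(9/2)
V(D2) = x^(-11/2) - x^(-9/2) + x^(-7/2) - 2x^(-5/2) + x^(-3/2) - 2x^(-1/2)  [13 crossings, <D> = 2A^-1 - A^3 + 2A^7 - A^11 + A^15 - A^19, w = -1]
observation: 2 values of V(x) split the 2 diagrams


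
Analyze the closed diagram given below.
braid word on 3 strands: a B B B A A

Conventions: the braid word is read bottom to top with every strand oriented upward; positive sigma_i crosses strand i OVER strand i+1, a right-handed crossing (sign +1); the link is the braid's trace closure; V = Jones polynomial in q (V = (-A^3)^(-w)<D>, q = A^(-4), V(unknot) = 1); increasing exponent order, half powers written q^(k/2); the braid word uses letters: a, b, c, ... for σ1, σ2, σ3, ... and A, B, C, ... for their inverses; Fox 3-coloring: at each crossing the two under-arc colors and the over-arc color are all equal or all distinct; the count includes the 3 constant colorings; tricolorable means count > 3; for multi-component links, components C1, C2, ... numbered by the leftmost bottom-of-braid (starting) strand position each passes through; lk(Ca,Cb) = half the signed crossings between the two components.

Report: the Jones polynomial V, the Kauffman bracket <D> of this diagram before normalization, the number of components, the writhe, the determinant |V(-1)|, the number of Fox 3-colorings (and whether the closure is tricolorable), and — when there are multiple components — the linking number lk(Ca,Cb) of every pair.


Jones polynomial: V(q) = -q^-4 + q^-3 + q^-1
<D> = A^-8 + 1 - A^4; writhe -4
components 1, writhe -4 (6 crossings)
3-colorings: 9 of 3^6, det 3 — tricolorable
note: |V(-1)| = 3: so tricolorable, since 3 divides 3


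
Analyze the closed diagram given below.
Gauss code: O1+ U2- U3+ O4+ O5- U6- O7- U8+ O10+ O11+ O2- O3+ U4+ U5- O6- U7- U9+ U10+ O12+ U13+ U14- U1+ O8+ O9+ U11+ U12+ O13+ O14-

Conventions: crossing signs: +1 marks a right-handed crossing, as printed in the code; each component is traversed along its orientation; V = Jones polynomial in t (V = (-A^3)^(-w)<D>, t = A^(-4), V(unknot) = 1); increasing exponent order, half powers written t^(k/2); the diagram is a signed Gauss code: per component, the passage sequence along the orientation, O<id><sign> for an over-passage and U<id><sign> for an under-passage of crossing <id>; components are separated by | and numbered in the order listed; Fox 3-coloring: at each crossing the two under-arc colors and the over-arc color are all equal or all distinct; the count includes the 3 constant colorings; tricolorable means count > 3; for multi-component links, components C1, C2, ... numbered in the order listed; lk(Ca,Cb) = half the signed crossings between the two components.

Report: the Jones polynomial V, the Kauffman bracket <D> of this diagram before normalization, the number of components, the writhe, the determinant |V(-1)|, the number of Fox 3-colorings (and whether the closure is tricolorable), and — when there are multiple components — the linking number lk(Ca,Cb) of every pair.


Jones polynomial: V(t) = t - t^2 + 2t^3 - t^4 + t^5 - t^6
<D> = -A^-12 + A^-8 - A^-4 + 2 - A^4 + A^8; writhe +4
components 1, writhe +4 (14 crossings)
3-colorings: 3 of 3^14, det 7 — not tricolorable
note: w = +4 (over 14 crossings) is diagram-only; (-A^3)^(-4) removes it from V


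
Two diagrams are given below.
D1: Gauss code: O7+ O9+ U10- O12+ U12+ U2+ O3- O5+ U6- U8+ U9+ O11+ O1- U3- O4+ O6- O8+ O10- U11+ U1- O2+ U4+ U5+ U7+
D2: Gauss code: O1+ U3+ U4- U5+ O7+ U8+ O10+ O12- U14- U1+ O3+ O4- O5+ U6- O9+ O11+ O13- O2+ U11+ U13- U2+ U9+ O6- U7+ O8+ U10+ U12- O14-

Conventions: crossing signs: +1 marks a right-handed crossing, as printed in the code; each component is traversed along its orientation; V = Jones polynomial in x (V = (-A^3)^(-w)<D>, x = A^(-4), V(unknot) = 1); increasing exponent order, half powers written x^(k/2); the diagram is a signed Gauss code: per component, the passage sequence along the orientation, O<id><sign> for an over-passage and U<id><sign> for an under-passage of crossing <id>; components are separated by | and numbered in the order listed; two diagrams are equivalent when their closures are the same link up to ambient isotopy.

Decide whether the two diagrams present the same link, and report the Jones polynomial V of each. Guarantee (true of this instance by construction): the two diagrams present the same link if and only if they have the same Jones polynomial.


equivalent: no
D1 (bracket A^12; 12 crossings at w = +4): V = 1
D2 (bracket -A^-4 + 1 + A^8; 14 crossings at w = +4): V = x + x^3 - x^4
key observation: 2 classes among 2 diagrams; unequal V(x) rules out equality


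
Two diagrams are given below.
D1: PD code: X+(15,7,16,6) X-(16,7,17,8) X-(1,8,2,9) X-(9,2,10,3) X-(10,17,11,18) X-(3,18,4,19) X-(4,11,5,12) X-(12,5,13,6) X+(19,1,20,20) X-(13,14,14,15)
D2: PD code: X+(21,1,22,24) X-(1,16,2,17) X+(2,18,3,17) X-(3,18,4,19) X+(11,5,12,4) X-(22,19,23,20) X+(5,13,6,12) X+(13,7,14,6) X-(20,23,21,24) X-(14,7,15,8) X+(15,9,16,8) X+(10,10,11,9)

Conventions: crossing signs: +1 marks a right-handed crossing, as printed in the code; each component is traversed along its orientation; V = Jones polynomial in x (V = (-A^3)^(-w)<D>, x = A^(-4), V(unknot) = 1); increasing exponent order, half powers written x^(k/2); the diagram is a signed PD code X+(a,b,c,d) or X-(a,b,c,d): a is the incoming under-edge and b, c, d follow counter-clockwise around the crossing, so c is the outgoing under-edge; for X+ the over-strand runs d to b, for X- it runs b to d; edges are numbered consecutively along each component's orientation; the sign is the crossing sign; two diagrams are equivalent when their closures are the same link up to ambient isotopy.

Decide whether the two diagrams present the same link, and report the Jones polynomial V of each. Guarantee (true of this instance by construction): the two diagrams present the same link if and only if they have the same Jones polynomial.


equivalent: no
V(D1) = -x^-7 + x^-6 - x^-5 + x^-4 + x^-2  (w -6, c 10, <D> = A^-10 + A^-2 - A^2 + A^6 - A^10)
V(D2) = x + x^3 - x^4  (w +2, c 12, <D> = -A^-10 + A^-6 + A^2)
why: 2 classes among 2 diagrams; unequal V(x) rules out equality


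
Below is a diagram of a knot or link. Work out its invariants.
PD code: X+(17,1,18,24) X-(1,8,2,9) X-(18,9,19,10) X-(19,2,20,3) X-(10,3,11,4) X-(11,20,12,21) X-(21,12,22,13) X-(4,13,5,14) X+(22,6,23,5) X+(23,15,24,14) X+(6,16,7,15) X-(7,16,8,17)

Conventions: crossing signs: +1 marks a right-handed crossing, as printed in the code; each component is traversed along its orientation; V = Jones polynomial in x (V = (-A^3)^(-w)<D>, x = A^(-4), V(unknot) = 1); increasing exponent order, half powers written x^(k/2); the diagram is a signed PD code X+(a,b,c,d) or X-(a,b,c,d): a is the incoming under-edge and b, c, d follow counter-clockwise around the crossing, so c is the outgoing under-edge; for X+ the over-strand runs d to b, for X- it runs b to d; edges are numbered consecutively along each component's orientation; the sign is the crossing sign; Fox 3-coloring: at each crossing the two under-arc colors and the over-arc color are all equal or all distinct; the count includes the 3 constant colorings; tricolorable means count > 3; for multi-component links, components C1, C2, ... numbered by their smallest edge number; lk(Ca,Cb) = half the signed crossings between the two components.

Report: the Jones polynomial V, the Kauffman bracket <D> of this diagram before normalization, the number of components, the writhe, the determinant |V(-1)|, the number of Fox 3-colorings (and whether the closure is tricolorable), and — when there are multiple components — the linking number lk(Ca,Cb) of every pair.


V = -x^-6 + x^-5 - x^-4 + 2x^-3 - x^-2 + x^-1
<D> = A^-8 - A^-4 + 2 - A^4 + A^8 - A^12 (w = -4)
1 component over 12 crossings, w = -4
3 Fox colorings among 3^12, |V(-1)| = 7: not tricolorable
why: |V(-1)| = 7: so not tricolorable, since 3 does not divide 7


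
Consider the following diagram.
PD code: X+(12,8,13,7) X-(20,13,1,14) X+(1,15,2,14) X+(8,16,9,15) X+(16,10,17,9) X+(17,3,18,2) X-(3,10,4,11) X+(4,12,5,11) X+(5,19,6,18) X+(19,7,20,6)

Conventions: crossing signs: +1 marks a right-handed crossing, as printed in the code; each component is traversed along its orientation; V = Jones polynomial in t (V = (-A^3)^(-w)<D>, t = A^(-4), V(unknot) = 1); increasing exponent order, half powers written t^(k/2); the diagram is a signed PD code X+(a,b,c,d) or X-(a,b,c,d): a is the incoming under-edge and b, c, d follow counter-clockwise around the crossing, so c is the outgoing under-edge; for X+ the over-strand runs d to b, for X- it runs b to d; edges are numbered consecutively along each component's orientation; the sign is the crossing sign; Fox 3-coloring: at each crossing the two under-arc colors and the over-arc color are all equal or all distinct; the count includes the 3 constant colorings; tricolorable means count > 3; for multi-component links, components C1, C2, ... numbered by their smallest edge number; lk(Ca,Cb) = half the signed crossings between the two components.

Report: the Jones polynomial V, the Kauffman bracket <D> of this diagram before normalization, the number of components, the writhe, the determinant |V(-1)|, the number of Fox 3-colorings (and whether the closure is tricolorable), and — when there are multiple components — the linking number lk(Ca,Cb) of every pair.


V = t^2 + 2t^4 - 2t^5 + t^6 - 2t^7 + t^8
<D> = A^-14 - 2A^-10 + A^-6 - 2A^-2 + 2A^2 + A^10 (w = +6)
1 component over 10 crossings, w = +6
27 Fox colorings among 3^10, |V(-1)| = 9: tricolorable
why: |V(-1)| = 9: so tricolorable, since 3 divides 9


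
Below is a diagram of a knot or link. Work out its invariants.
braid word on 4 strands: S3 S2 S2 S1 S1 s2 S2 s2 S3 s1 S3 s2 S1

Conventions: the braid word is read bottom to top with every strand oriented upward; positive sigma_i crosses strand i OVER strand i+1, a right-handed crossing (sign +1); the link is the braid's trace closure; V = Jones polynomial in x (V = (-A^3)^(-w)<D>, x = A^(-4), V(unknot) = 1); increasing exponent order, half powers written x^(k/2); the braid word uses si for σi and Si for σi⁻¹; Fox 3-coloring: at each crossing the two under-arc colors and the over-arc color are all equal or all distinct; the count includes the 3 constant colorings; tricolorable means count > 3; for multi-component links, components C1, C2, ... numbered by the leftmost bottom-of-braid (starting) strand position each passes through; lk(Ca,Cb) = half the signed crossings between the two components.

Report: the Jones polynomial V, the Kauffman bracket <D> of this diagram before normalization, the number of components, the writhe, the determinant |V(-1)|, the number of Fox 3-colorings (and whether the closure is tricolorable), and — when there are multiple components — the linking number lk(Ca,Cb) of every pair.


V(x) = -x^-6 + x^-5 - x^-4 + 2x^-3 - x^-2 + x^-1
bracket: -A^-11 + A^-7 - 2A^-3 + A - A^5 + A^9, w = -5
1 component, writhe -5, over 13 crossings
det 7, colorings 3 of 3^13 — not tricolorable
observation: |V(-1)| = 7: so not tricolorable, since 3 does not divide 7


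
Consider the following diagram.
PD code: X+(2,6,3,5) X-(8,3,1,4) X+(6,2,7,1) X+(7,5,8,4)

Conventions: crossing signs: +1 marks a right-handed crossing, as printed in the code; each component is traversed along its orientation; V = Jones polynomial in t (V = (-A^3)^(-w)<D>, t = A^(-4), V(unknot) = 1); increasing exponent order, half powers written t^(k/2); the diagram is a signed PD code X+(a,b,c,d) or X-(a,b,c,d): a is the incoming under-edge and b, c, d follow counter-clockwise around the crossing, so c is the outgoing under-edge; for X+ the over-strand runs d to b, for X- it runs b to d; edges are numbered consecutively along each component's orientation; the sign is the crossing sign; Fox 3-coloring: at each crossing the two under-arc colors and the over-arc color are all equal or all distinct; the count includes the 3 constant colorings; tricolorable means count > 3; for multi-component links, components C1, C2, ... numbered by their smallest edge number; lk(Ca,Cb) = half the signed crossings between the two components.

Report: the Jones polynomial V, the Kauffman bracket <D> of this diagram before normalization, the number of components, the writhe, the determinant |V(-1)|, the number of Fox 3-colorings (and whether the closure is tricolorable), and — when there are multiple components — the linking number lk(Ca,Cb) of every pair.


V = 1
<D> = A^6 (w = +2)
1 component over 4 crossings, w = +2
3 Fox colorings among 3^4, |V(-1)| = 1: not tricolorable
why: det 1 = |V(-1)|; not divisible by 3, so not tricolorable
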